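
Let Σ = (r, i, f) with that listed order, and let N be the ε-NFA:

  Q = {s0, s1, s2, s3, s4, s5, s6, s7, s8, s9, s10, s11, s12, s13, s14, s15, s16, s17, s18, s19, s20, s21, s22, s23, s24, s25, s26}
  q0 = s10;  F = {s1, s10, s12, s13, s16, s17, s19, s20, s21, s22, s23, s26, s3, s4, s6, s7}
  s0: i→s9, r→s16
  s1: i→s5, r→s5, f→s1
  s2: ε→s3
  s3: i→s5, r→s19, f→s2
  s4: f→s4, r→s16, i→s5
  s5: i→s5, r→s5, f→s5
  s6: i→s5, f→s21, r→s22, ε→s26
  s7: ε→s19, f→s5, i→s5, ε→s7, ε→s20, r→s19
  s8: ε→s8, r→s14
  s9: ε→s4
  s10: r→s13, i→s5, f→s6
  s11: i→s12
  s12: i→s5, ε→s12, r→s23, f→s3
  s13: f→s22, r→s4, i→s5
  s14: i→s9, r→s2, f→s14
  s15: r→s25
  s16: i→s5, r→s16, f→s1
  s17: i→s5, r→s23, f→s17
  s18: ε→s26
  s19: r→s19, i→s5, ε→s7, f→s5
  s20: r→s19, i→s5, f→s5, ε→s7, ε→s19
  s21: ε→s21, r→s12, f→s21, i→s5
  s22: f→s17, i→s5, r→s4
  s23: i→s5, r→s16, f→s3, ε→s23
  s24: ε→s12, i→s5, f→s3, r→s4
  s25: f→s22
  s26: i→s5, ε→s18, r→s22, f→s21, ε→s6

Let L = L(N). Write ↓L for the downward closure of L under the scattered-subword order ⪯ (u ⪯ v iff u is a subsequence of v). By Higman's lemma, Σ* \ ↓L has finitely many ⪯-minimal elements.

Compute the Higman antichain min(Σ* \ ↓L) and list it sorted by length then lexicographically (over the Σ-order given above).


Antichain: [i, rrrfr, ffrfrf].

|Q|=27, |F|=16, |δ|=80 (17 ε).
min D↑ (14 st, q0=0, F={2}): 0:r→1,i→2,f→3 1:r→4,i→2,f→5 2:r→2,i→2,f→2 3:r→5,i→2,f→6 4:r→7,i→2,f→4 5:r→4,i→2,f→8 6:r→9,i→2,f→6 7:r→7,i→2,f→10 8:r→11,i→2,f→8 9:r→11,i→2,f→12 10:r→2,i→2,f→10 11:r→7,i→2,f→12 12:r→13,i→2,f→12 13:r→13,i→2,f→2 (ε-aug+det+¬).
'i': run [19, 1] end={s5} ∉↓L; 1/1 single-dels accept.
'rrrfr': run [19, 14, 10, 6, 2, 1] end={s5} ∉↓L; 5/5 deletions ∈↓L.
'ffrfrf': run [19, 17, 13, 10, 7, 4, 1] end={s5} rej; 6/6 single-dels accept.
3 words, ⪯-incomp.


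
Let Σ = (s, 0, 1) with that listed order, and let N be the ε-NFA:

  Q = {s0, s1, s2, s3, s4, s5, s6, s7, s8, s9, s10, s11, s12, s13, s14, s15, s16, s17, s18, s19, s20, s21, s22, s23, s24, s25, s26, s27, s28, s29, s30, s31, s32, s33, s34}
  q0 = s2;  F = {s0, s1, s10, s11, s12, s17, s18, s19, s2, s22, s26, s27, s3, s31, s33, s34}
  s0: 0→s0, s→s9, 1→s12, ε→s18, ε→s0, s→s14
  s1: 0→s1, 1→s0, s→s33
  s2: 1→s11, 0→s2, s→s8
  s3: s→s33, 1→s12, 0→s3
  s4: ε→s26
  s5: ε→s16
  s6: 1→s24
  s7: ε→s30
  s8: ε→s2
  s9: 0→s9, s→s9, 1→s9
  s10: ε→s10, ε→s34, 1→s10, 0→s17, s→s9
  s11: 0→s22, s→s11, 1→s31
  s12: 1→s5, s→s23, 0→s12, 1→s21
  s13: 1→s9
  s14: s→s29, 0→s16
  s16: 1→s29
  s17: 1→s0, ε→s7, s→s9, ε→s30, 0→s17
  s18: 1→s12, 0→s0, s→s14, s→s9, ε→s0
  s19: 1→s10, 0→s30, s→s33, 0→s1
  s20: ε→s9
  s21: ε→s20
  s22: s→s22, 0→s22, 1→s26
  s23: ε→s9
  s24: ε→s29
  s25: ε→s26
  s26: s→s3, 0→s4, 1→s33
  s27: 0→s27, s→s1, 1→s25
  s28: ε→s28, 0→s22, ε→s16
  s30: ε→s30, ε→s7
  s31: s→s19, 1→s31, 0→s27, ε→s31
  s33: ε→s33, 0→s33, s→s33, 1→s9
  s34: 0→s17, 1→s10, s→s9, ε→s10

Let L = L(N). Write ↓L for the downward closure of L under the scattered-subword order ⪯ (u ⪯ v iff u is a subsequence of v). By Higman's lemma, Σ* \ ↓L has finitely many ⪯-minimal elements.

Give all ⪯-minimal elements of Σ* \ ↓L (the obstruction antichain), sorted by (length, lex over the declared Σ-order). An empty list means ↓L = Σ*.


min(Σ*\↓L) = [10111, 11ss1, 11s1s].

|Q|=35, |F|=16, |δ|=84 (23 ε).
min D↑ (15 st, q0=0, F={12}): 0:s→0,0→0,1→1 1:s→1,0→2,1→3 2:s→2,0→2,1→4 3:s→5,0→6,1→3 4:s→7,0→4,1→8 5:s→8,0→9,1→10 6:s→9,0→6,1→4 7:s→8,0→7,1→11 8:s→8,0→8,1→12 9:s→8,0→9,1→13 10:s→12,0→14,1→10 11:s→12,0→11,1→12 12:s→12,0→12,1→12 13:s→12,0→13,1→11 14:s→12,0→14,1→13 (ε-aug+det+¬).
'10111': |S_i|=[29, 27, 22, 16, 9, 6] end={s16,s20,s21,s29,s5,s9} — reject; 5/5 deletions ∈↓L.
'11ss1': N↓-sim [29, 27, 25, 20, 6, 2] end={s29,s9} ∉↓L; 5/5 single-dels accept.
'11s1s': |S_i|=[29, 27, 25, 20, 16, 5] end={s14,s16,s23,s29,s9} ∉↓L; 5/5 deletions ∈↓L.
3 words, ⪯-incomp.


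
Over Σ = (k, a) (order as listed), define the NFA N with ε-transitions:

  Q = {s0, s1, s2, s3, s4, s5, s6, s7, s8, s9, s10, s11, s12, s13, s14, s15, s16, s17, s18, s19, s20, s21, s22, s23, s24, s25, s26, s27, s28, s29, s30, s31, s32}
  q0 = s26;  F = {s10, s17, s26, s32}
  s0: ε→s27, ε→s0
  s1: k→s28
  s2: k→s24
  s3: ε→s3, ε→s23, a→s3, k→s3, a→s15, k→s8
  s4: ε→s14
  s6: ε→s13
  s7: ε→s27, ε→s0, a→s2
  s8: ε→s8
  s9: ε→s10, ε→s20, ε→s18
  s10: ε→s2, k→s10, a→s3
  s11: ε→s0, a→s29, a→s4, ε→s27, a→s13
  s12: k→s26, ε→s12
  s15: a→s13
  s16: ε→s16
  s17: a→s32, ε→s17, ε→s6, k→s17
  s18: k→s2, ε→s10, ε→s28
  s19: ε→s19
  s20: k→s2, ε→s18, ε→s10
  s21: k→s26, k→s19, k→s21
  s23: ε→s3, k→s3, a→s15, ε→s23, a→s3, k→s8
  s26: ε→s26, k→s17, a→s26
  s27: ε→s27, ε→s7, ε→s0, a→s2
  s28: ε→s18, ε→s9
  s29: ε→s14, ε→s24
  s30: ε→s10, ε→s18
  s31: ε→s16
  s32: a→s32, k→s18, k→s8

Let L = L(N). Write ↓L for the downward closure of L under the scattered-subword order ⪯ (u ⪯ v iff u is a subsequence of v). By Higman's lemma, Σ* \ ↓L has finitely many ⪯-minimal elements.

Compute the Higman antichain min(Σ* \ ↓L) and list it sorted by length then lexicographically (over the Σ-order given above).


Antichain: [kaka].

|Q|=33, |F|=4, |δ|=68 (37 ε).
min D↑ (5 st, q0=0, F={4}): 0:k→1,a→0 1:k→1,a→2 2:k→3,a→2 3:k→3,a→4 4:k→4,a→4 [Hopcroft].
'kaka': |S_i|=[16, 15, 13, 12, 5] end={s13,s15,s23,s3,s8} ∉↓L; 4/4 single-dels accept.
1 minimals (antichain).


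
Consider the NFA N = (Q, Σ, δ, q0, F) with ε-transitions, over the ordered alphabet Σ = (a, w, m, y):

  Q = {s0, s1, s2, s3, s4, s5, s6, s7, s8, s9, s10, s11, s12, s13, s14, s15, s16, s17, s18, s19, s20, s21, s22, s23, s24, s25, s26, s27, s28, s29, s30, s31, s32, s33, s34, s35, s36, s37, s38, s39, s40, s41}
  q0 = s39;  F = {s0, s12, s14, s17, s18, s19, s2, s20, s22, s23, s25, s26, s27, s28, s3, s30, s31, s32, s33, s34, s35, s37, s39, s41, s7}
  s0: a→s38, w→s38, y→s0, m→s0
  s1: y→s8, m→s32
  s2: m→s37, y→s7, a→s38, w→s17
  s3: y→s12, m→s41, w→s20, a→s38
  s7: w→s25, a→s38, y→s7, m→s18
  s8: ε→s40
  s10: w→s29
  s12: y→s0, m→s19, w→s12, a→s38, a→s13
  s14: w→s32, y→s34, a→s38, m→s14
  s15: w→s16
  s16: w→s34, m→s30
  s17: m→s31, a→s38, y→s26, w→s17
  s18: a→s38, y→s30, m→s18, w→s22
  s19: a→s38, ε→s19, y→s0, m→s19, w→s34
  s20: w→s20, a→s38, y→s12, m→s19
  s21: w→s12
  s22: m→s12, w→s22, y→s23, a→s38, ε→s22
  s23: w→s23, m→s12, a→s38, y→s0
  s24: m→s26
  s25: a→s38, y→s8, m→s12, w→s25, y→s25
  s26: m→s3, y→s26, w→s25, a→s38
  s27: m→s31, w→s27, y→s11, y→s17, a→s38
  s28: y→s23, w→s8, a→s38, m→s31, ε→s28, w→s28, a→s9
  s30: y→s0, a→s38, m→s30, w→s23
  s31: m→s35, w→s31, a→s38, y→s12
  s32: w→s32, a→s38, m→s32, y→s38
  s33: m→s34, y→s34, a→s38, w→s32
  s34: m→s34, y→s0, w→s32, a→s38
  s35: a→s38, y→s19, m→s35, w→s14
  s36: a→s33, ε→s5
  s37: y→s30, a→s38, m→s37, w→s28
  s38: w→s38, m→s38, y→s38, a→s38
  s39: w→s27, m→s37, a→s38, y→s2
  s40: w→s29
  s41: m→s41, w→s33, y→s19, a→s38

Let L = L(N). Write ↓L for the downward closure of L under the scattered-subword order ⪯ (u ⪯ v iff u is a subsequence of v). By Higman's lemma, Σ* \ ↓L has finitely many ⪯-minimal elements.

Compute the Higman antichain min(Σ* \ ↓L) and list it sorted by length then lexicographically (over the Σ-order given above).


|Q|=42, |F|=25, |δ|=124 (5 ε).
min D↑ (26 st, q0=0, F={1}): 0:a→1,w→2,m→3,y→4 1:a→1,w→1,m→1,y→1 2:a→1,w→2,m→5,y→6 3:a→1,w→7,m→3,y→8 4:a→1,w→6,m→3,y→9 5:a→1,w→5,m→10,y→11 6:a→1,w→6,m→5,y→12 7:a→1,w→7,m→5,y→13 8:a→1,w→13,m→8,y→14 9:a→1,w→15,m→16,y→9 10:a→1,w→17,m→10,y→18 11:a→1,w→11,m→18,y→14 12:a→1,w→15,m→19,y→12 13:a→1,w→13,m→11,y→14 14:a→1,w→1,m→14,y→14 15:a→1,w→15,m→11,y→15 16:a→1,w→20,m→16,y→8 17:a→1,w→21,m→17,y→22 18:a→1,w→22,m→18,y→14 19:a→1,w→23,m→24,y→11 20:a→1,w→20,m→11,y→13 21:a→1,w→21,m→21,y→1 22:a→1,w→21,m→22,y→14 23:a→1,w→23,m→18,y→11 24:a→1,w→25,m→24,y→18 25:a→1,w→21,m→22,y→22 [Hopcroft].
'a': N↓-sim [32, 3] end={s13,s38,s9} rej; 1/1 deletions ∈↓L.
'myyw': |S_i|=[32, 24, 9, 2, 1] end={s38} — reject; 4/4 deletions ∈↓L.
'wmmwwy': run [32, 26, 14, 9, 6, 2, 1] end={s38} rej; 6/6 deletions ∈↓L.
'yywmyw': N↓-sim [32, 30, 21, 15, 7, 2, 1] end={s38} ∉↓L; 6/6 single-dels accept.
4 minimals (antichain).

min(Σ*\↓L) = [a, myyw, wmmwwy, yywmyw].


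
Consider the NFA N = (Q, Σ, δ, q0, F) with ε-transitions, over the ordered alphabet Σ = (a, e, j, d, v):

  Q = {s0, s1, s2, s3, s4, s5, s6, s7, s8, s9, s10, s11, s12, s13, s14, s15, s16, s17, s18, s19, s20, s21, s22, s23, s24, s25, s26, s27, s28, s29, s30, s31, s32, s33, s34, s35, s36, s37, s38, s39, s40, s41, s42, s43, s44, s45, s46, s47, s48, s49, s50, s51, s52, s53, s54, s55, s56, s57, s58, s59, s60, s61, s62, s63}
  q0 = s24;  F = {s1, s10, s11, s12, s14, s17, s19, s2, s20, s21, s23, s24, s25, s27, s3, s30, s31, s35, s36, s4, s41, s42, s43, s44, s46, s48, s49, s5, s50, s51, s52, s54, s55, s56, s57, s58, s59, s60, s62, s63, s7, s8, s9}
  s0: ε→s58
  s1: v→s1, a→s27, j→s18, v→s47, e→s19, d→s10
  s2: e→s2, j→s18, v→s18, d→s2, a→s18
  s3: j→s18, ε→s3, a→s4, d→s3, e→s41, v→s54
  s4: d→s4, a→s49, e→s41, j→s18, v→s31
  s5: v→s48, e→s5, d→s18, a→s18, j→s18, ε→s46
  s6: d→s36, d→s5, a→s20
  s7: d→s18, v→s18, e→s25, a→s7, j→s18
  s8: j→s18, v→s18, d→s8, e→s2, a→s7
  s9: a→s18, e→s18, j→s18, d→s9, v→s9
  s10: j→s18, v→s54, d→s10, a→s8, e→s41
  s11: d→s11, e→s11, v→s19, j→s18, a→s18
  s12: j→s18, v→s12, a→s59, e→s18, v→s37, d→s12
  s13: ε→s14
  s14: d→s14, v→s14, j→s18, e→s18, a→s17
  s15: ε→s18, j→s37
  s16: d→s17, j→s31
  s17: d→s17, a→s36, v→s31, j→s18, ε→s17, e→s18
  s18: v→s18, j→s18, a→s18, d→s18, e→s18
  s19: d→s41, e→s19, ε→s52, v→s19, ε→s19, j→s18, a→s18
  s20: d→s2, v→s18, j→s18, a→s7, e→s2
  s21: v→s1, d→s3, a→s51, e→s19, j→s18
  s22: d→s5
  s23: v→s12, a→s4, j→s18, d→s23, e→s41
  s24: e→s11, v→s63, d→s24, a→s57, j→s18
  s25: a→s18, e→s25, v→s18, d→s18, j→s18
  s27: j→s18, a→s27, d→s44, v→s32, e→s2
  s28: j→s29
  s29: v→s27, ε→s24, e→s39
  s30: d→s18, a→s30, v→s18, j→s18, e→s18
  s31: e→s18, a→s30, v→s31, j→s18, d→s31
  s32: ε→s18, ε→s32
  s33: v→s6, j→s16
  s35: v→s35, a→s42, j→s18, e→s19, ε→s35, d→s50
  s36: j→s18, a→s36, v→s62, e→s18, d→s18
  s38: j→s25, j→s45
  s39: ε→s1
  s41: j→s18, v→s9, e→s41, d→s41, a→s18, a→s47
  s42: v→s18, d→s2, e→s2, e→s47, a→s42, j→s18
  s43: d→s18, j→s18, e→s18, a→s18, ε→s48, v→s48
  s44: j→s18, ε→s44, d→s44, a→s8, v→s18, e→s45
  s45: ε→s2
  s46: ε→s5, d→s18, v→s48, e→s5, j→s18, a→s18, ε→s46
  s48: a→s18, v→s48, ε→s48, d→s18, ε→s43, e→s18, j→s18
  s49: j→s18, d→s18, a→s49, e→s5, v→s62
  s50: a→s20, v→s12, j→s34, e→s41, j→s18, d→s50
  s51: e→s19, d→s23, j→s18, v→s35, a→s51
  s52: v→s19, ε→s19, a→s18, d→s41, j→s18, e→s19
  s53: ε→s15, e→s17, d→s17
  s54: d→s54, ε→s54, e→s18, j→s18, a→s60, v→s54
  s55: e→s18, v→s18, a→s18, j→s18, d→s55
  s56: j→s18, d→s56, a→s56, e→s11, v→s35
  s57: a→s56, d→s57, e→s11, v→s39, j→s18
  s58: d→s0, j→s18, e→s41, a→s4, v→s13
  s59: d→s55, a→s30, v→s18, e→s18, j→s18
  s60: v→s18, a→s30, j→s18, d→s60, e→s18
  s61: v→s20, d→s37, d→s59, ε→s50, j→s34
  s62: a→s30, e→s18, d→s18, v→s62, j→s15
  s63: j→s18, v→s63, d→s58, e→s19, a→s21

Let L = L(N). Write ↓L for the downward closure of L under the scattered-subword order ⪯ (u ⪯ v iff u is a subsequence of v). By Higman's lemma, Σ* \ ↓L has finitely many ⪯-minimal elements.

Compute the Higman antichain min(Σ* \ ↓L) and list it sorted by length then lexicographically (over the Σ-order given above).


min(Σ*\↓L) = [j, ea, avav, vdve, vdaad, aavada].

|Q|=64, |F|=43, |δ|=269 (24 ε).
min D↑ (41 st, q0=0, F={3}): 0:a→1,e→2,j→3,d→0,v→4 1:a→5,e→2,j→3,d→1,v→6 2:a→3,e→2,j→3,d→2,v→7 3:a→3,e→3,j→3,d→3,v→3 4:a→8,e→7,j→3,d→9,v→4 5:a→5,e→2,j→3,d→5,v→10 6:a→11,e→7,j→3,d→12,v→6 7:a→3,e→7,j→3,d→13,v→7 8:a→14,e→7,j→3,d→15,v→6 9:a→16,e→13,j→3,d→9,v→17 10:a→18,e→7,j→3,d→19,v→10 11:a→11,e→20,j→3,d→21,v→3 12:a→22,e→13,j→3,d→12,v→23 13:a→3,e→13,j→3,d→13,v→24 14:a→14,e→7,j→3,d→25,v→10 15:a→16,e→13,j→3,d→15,v→23 16:a→26,e→13,j→3,d→16,v→27 17:a→28,e→3,j→3,d→17,v→17 18:a→18,e→20,j→3,d→20,v→3 19:a→29,e→13,j→3,d→19,v→30 20:a→3,e→20,j→3,d→20,v→3 21:a→22,e→20,j→3,d→21,v→3 22:a→31,e→20,j→3,d→22,v→3 23:a→32,e→3,j→3,d→23,v→23 24:a→3,e→3,j→3,d→24,v→24 25:a→16,e→13,j→3,d→25,v→30 26:a→26,e→33,j→3,d→3,v→34 27:a→35,e→3,j→3,d→27,v→27 28:a→36,e→3,j→3,d→28,v→27 29:a→31,e→20,j→3,d→20,v→3 30:a→37,e→3,j→3,d→30,v→30 31:a→31,e→38,j→3,d→3,v→3 32:a→35,e→3,j→3,d→32,v→3 33:a→3,e→33,j→3,d→3,v→39 34:a→35,e→3,j→3,d→3,v→34 35:a→35,e→3,j→3,d→3,v→3 36:a→36,e→3,j→3,d→3,v→34 37:a→35,e→3,j→3,d→40,v→3 38:a→3,e→38,j→3,d→3,v→3 39:a→3,e→3,j→3,d→3,v→39 40:a→3,e→3,j→3,d→40,v→3.
'j': |S_i|=[53, 4] end={s15,s18,s34,s37} rej; 1/1 single-dels accept.
'ea': N↓-sim [53, 14, 2] end={s18,s47} — reject; 2/2 single-dels accept.
'avav': run [53, 47, 34, 16, 2] end={s18,s32} — reject; 4/4 deletions ∈↓L.
'vdve': N↓-sim [53, 49, 38, 18, 1] end={s18} ∉↓L; 4/4 single-dels accept.
'vdaad': |S_i|=[53, 49, 38, 25, 14, 1] end={s18} ∉↓L; 5/5 deletions ∈↓L.
'aavada': |S_i|=[53, 47, 39, 25, 10, 3, 1] end={s18} — reject; 6/6 del acc.
6 obstructions.


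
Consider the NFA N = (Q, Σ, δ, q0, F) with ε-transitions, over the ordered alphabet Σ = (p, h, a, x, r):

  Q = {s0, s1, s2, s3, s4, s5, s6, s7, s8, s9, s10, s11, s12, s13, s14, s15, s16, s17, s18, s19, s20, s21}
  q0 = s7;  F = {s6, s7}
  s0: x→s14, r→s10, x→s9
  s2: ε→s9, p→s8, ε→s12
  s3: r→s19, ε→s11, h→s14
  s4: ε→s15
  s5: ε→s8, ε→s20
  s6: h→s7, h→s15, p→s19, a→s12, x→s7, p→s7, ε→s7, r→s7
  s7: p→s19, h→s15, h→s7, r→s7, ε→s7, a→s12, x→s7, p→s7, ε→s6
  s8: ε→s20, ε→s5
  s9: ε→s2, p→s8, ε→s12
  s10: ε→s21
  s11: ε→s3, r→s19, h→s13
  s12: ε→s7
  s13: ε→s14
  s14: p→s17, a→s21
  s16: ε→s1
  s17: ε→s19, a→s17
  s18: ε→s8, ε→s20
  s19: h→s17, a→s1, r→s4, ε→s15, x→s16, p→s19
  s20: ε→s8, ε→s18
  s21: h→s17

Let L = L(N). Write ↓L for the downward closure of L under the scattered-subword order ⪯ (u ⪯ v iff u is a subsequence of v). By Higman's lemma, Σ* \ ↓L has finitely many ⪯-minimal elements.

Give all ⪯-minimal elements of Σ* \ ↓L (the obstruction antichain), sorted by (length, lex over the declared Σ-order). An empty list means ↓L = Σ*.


min(Σ*\↓L) = [].

|Q|=22, |F|=2, |δ|=56 (24 ε).
min D↑ (1 st, q0=0, F={}): 0:p→0,h→0,a→0,x→0,r→0 [Hopcroft].
L(D↑) = ∅ ⇒ ↓L = Σ*.


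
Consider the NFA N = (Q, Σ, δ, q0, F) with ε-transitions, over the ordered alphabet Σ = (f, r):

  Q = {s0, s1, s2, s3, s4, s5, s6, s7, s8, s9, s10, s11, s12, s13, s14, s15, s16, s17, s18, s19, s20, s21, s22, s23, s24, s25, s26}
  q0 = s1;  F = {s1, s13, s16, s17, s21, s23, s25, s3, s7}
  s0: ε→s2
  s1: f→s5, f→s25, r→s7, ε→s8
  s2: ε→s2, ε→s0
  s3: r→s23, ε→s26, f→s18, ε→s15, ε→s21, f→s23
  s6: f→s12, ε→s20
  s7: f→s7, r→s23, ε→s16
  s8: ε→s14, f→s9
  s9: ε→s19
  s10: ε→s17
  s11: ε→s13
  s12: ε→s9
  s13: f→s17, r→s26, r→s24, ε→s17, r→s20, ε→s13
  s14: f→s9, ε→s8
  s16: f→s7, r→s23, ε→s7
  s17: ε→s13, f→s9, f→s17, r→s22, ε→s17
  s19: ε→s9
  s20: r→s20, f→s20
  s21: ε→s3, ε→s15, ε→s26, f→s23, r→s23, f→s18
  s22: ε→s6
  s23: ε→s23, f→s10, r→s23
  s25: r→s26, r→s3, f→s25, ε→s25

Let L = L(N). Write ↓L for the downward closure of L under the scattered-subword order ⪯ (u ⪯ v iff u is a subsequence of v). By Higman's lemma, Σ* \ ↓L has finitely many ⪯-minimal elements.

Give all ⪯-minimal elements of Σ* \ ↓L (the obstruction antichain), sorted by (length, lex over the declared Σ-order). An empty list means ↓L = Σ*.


|Q|=27, |F|=9, |δ|=57 (27 ε).
min D↑ (7 st, q0=0, F={6}): 0:f→1,r→2 1:f→1,r→3 2:f→2,r→4 3:f→4,r→4 4:f→5,r→4 5:f→5,r→6 6:f→6,r→6 (ε-aug+det+¬).
'rrfr': |S_i|=[23, 18, 12, 11, 8] end={s12,s19,s20,s22,s24,s26,s6,s9} ∉↓L; 4/4 single-dels accept.
'frffr': |S_i|=[23, 20, 16, 13, 11, 8] end={s12,s19,s20,s22,s24,s26,s6,s9} rej; 5/5 deletions ∈↓L.
2 words, ⪯-incomp.

A = [rrfr, frffr].


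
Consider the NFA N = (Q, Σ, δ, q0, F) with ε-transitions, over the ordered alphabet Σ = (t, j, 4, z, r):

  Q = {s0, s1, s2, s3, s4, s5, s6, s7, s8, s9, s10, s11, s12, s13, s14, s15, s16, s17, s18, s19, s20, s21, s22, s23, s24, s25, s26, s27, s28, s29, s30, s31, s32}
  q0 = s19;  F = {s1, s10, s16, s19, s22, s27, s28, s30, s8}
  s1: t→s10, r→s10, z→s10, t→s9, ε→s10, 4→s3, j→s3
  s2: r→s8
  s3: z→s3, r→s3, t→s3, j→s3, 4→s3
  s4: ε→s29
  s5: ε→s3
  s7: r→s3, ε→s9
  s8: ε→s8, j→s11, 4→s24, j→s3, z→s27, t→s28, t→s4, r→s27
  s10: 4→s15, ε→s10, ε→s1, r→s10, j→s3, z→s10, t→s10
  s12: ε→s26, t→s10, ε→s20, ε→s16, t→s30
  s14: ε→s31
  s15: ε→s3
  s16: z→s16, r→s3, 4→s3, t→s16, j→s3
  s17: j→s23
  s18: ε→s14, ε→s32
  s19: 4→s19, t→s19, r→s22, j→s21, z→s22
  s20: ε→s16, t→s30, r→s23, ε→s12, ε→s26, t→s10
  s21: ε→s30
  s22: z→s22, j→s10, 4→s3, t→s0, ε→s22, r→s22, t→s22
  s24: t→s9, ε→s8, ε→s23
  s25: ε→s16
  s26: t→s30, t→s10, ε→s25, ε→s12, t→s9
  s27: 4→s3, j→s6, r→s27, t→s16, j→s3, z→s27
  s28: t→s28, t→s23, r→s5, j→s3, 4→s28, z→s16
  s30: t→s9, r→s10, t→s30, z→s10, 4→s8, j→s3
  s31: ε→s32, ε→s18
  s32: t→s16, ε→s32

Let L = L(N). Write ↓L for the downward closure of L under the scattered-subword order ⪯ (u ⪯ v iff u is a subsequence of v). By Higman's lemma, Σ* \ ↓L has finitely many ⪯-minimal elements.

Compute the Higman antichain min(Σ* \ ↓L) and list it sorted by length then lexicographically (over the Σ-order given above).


Antichain: [jj, z4, r4, j4tr].

|Q|=33, |F|=9, |δ|=97 (27 ε).
min D↑ (9 st, q0=0, F={3}): 0:t→0,j→1,4→0,z→2,r→2 1:t→1,j→3,4→4,z→5,r→5 2:t→2,j→5,4→3,z→2,r→2 3:t→3,j→3,4→3,z→3,r→3 4:t→6,j→3,4→4,z→7,r→7 5:t→5,j→3,4→3,z→5,r→5 6:t→6,j→3,4→6,z→8,r→3 7:t→8,j→3,4→3,z→7,r→7 8:t→8,j→3,4→3,z→8,r→3 (ε-aug+det+¬).
'jj': run [21, 18, 3] end={s11,s3,s6} rej; 2/2 del acc.
'z4': N↓-sim [21, 10, 2] end={s15,s3} — reject; 2/2 del acc.
'r4': |S_i|=[21, 11, 2] end={s15,s3} — reject; 2/2 single-dels accept.
'j4tr': N↓-sim [21, 18, 14, 8, 2] end={s3,s5} ∉↓L; 4/4 deletions ∈↓L.
4 words, ⪯-incomp.


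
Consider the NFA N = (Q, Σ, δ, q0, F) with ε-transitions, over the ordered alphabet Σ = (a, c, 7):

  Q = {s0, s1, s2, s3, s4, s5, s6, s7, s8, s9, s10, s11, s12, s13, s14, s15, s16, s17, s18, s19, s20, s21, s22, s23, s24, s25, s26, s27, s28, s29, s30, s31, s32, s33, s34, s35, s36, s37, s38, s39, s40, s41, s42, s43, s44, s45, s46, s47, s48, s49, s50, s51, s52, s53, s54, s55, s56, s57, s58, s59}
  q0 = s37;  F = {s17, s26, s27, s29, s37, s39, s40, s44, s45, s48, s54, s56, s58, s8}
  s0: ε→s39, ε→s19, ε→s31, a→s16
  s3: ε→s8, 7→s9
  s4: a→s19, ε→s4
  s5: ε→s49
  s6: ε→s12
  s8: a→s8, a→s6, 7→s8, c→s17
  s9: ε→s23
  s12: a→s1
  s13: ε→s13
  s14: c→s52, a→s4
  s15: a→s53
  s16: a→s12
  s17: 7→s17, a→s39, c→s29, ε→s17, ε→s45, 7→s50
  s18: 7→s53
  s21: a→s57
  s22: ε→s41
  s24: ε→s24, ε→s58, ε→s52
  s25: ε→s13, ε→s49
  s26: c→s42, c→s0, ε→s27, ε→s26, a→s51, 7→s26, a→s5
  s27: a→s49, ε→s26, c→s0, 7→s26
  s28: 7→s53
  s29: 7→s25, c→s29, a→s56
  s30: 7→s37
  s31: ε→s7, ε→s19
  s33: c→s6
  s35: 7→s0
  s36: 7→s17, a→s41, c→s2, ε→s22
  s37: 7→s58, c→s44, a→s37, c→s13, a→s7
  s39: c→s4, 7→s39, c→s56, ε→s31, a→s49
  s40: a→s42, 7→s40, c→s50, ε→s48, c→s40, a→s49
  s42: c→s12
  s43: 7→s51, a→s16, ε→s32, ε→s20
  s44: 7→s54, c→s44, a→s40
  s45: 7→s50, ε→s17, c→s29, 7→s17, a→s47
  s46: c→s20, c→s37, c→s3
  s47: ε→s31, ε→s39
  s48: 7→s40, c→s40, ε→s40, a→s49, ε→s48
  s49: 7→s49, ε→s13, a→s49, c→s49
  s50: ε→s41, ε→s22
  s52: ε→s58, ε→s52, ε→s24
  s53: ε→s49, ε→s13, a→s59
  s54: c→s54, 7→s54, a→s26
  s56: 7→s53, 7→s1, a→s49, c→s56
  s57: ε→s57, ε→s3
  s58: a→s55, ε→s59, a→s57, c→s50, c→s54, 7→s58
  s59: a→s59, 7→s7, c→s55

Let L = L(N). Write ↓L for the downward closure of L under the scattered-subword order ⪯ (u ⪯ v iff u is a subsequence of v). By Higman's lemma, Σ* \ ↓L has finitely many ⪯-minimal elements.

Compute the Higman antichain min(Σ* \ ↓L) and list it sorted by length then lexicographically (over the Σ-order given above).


A = [caa, 7acc7].

|Q|=60, |F|=14, |δ|=128 (43 ε).
min D↑ (12 st, q0=0, F={6}): 0:a→0,c→1,7→2 1:a→3,c→1,7→4 2:a→5,c→4,7→2 3:a→6,c→3,7→3 4:a→7,c→4,7→4 5:a→5,c→8,7→5 6:a→6,c→6,7→6 7:a→6,c→9,7→7 8:a→9,c→10,7→8 9:a→6,c→11,7→9 10:a→11,c→10,7→6 11:a→6,c→11,7→6.
'caa': run [40, 32, 26, 12] end={s1,s12,s13,s16,s19,s42,s49,s5,s51,s55,s59,s7} ∉↓L; 3/3 del acc.
'7acc7': N↓-sim [40, 38, 34, 24, 13, 8] end={s1,s13,s25,s49,s53,s55,s59,s7} rej; 5/5 del acc.
2 minimals (antichain).


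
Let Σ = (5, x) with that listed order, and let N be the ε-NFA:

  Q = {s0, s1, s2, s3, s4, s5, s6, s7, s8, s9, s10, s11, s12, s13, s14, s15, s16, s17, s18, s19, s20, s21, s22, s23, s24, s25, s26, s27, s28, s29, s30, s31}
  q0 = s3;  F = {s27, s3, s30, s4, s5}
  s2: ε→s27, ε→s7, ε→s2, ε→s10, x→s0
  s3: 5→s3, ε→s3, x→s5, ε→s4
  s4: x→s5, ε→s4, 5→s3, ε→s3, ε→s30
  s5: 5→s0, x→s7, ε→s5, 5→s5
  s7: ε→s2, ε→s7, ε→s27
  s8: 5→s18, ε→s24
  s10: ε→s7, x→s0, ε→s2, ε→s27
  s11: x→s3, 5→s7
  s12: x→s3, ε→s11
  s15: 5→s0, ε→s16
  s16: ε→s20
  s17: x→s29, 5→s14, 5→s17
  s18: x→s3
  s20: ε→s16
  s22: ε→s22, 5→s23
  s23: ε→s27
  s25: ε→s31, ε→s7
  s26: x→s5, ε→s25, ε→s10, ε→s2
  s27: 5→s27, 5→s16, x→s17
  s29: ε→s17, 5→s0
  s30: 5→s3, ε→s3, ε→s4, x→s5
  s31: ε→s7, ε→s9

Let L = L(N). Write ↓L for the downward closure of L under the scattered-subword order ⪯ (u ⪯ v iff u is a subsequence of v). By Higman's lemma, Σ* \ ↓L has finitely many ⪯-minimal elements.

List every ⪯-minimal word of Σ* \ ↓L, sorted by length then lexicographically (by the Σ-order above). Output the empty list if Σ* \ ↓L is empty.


|Q|=32, |F|=5, |δ|=59 (33 ε).
min D↑ (4 st, q0=0, F={3}): 0:5→0,x→1 1:5→1,x→2 2:5→2,x→3 3:5→3,x→3 [Hopcroft].
'xxx': |S_i|=[14, 11, 10, 4] end={s0,s14,s17,s29} ∉↓L; 3/3 deletions ∈↓L.
1 words, ⪯-incomp.

min(Σ*\↓L) = [xxx].


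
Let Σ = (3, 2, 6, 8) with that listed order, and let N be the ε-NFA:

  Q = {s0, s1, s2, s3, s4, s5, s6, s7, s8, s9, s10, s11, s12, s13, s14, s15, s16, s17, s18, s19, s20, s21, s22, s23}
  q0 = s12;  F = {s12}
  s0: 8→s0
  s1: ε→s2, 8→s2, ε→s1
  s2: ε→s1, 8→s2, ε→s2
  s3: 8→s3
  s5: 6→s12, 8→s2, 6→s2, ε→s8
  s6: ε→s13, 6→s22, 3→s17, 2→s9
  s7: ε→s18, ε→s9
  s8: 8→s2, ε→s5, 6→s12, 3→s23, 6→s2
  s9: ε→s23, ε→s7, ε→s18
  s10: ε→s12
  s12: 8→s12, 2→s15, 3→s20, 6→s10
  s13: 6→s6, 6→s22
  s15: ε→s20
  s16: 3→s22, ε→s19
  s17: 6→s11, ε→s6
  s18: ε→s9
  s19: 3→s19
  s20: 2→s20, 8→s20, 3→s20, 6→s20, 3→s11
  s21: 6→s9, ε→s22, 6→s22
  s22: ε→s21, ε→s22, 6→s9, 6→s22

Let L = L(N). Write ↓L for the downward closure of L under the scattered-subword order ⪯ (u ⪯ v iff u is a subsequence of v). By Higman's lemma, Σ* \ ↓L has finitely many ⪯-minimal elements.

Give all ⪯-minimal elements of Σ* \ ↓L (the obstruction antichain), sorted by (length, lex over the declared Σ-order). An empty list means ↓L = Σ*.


|Q|=24, |F|=1, |δ|=52 (20 ε).
min D↑ (2 st, q0=0, F={1}): 0:3→1,2→1,6→0,8→0 1:3→1,2→1,6→1,8→1 [Hopcroft].
'3': run [5, 2] end={s11,s20} — reject; 1/1 deletions ∈↓L.
'2': run [5, 3] end={s11,s15,s20} rej; 1/1 del acc.
2 obstructions.

A = [3, 2].


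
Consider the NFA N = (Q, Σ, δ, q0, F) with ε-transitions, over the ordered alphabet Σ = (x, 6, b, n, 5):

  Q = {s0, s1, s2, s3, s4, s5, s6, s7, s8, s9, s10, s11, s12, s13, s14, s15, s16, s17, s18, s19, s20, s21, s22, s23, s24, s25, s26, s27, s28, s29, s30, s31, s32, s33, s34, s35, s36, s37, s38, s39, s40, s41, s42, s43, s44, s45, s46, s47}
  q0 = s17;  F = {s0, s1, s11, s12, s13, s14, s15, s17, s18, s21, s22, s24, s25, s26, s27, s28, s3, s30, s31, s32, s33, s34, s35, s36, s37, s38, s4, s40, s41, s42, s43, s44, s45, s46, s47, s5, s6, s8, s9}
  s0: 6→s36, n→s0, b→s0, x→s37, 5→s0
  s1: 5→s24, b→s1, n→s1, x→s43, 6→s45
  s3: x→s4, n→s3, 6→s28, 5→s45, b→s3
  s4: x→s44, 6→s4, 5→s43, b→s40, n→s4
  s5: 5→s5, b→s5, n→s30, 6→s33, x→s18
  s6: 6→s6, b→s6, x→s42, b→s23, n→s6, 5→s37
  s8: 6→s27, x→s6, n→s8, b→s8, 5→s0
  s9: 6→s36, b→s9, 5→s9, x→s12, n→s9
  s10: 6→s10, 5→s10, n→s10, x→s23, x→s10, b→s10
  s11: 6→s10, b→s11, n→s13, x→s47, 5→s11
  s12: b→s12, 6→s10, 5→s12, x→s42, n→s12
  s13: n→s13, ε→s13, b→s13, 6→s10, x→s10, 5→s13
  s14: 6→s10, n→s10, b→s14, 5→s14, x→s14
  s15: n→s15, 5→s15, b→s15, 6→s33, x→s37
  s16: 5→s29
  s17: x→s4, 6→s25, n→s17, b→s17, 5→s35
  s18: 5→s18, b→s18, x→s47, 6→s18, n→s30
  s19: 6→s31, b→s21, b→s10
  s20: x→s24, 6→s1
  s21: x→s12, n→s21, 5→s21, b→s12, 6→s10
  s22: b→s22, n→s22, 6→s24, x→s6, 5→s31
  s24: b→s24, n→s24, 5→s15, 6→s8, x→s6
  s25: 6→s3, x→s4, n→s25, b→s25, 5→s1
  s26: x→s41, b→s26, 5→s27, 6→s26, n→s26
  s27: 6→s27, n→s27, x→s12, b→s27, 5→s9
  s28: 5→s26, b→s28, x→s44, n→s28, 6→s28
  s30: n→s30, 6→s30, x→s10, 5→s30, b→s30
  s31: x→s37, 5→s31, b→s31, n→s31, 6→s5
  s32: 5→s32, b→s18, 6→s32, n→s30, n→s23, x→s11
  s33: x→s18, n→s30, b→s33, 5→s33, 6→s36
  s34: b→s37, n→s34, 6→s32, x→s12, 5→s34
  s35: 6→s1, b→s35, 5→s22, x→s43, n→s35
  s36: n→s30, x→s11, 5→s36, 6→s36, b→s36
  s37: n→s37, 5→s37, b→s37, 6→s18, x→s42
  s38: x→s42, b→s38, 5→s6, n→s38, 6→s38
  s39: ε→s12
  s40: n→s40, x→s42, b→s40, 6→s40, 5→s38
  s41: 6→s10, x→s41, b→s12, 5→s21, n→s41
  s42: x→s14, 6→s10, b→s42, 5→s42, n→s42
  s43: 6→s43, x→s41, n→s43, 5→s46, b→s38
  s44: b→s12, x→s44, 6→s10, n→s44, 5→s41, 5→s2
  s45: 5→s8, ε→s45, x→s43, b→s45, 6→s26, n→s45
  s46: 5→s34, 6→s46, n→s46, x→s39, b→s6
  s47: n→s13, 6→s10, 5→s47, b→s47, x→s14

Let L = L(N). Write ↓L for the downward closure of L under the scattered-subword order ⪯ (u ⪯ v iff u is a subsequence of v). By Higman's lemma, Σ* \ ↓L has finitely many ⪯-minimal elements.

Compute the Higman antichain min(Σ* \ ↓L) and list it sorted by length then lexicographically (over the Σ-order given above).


|Q|=48, |F|=39, |δ|=213 (3 ε).
min D↑ (40 st, q0=0, F={10}): 0:x→1,6→2,b→0,n→0,5→3 1:x→4,6→1,b→5,n→1,5→6 2:x→1,6→7,b→2,n→2,5→8 3:x→6,6→8,b→3,n→3,5→9 4:x→4,6→10,b→11,n→4,5→12 5:x→13,6→5,b→5,n→5,5→14 6:x→12,6→6,b→14,n→6,5→15 7:x→1,6→16,b→7,n→7,5→17 8:x→6,6→17,b→8,n→8,5→18 9:x→19,6→18,b→9,n→9,5→20 10:x→10,6→10,b→10,n→10,5→10 11:x→13,6→10,b→11,n→11,5→11 12:x→12,6→10,b→11,n→12,5→21 13:x→22,6→10,b→13,n→13,5→13 14:x→13,6→14,b→14,n→14,5→19 15:x→11,6→15,b→19,n→15,5→23 16:x→4,6→16,b→16,n→16,5→24 17:x→6,6→24,b→17,n→17,5→25 18:x→19,6→25,b→18,n→18,5→26 19:x→13,6→19,b→19,n→19,5→27 20:x→27,6→28,b→20,n→20,5→20 21:x→11,6→10,b→11,n→21,5→21 22:x→22,6→10,b→22,n→10,5→22 23:x→11,6→29,b→27,n→23,5→23 24:x→12,6→24,b→24,n→24,5→30 25:x→19,6→30,b→25,n→25,5→31 26:x→27,6→32,b→26,n→26,5→26 27:x→13,6→33,b→27,n→27,5→27 28:x→33,6→32,b→28,n→34,5→28 29:x→35,6→29,b→33,n→34,5→29 30:x→11,6→30,b→30,n→30,5→36 31:x→27,6→37,b→31,n→31,5→31 32:x→33,6→37,b→32,n→34,5→32 33:x→38,6→33,b→33,n→34,5→33 34:x→10,6→34,b→34,n→34,5→34 35:x→38,6→10,b→35,n→39,5→35 36:x→11,6→37,b→36,n→36,5→36 37:x→35,6→37,b→37,n→34,5→37 38:x→22,6→10,b→38,n→39,5→38 39:x→10,6→10,b→39,n→39,5→39.
'xx6': run [43, 24, 13, 2] end={s10,s23} — reject; 3/3 single-dels accept.
'xbxxn': run [43, 24, 14, 6, 3, 2] end={s10,s23} ∉↓L; 5/5 deletions ∈↓L.
'666x6': N↓-sim [43, 39, 34, 29, 13, 2] end={s10,s23} — reject; 5/5 del acc.
'55xxxn': N↓-sim [43, 36, 28, 13, 6, 3, 2] end={s10,s23} ∉↓L; 6/6 del acc.
'5556nx': |S_i|=[43, 36, 28, 21, 12, 4, 2] end={s10,s23} — reject; 6/6 del acc.
5 obstructions.

A = [xx6, xbxxn, 666x6, 55xxxn, 5556nx].


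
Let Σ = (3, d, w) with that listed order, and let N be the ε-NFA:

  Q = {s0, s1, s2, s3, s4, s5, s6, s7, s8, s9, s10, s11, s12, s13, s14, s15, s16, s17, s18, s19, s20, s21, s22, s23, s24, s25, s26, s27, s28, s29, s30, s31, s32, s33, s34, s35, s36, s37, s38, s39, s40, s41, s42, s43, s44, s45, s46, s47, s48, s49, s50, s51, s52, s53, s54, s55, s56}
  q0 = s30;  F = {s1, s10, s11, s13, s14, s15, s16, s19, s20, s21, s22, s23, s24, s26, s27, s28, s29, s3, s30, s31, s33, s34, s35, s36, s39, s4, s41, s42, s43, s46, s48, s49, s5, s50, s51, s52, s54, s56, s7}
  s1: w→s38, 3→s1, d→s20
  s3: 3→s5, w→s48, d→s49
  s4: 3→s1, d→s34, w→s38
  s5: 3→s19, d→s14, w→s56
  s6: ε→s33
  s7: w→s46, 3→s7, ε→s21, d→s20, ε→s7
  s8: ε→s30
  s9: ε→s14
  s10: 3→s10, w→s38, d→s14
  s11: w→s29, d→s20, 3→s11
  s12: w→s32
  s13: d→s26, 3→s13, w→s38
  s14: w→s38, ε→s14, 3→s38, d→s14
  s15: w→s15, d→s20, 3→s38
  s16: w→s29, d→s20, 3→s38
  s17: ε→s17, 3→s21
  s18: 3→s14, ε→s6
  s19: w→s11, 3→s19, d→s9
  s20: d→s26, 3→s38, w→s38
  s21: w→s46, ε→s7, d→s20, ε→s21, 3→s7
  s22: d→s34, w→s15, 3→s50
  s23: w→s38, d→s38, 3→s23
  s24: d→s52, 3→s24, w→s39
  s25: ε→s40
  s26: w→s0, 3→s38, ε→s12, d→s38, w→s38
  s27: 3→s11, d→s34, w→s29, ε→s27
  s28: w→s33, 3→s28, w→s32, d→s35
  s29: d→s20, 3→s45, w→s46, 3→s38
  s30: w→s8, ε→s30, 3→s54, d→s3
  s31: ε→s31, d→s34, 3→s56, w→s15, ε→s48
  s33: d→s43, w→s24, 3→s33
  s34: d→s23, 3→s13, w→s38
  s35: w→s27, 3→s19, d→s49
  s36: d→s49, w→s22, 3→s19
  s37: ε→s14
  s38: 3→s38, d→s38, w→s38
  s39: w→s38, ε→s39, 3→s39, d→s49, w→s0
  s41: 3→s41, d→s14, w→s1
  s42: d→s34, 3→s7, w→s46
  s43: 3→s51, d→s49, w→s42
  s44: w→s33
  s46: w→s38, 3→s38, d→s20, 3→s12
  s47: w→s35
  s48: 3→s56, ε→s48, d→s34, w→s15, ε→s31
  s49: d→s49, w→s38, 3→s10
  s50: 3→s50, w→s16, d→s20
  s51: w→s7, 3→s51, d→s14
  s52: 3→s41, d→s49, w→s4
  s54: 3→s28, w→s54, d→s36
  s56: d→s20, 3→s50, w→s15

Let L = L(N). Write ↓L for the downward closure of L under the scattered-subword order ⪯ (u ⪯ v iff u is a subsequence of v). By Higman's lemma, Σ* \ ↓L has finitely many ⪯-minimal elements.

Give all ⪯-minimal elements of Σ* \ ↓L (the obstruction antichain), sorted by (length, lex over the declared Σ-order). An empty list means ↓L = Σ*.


min(Σ*\↓L) = [ddw, d3d3, dww3, dwddd, 33wwww].

|Q|=57, |F|=39, |δ|=150 (20 ε).
min D↑ (38 st, q0=0, F={15}): 0:3→1,d→2,w→0 1:3→3,d→4,w→1 2:3→5,d→6,w→7 3:3→3,d→8,w→9 4:3→10,d→6,w→11 5:3→10,d→12,w→13 6:3→14,d→6,w→15 7:3→13,d→16,w→17 8:3→10,d→6,w→18 9:3→9,d→19,w→20 10:3→10,d→12,w→21 11:3→22,d→16,w→17 12:3→15,d→12,w→15 13:3→22,d→23,w→17 14:3→14,d→12,w→15 15:3→15,d→15,w→15 16:3→24,d→25,w→15 17:3→15,d→23,w→17 18:3→21,d→16,w→26 19:3→27,d→6,w→28 20:3→20,d→29,w→30 21:3→21,d→23,w→26 22:3→22,d→23,w→31 23:3→15,d→32,w→15 24:3→24,d→32,w→15 25:3→25,d→15,w→15 26:3→15,d→23,w→33 27:3→27,d→12,w→34 28:3→34,d→16,w→33 29:3→35,d→6,w→36 30:3→30,d→6,w→15 31:3→15,d→23,w→26 32:3→15,d→15,w→15 33:3→15,d→23,w→15 34:3→34,d→23,w→33 35:3→35,d→12,w→37 36:3→37,d→16,w→15 37:3→37,d→23,w→15.
'ddw': N↓-sim [46, 39, 13, 3] end={s0,s32,s38} rej; 3/3 deletions ∈↓L.
'd3d3': run [46, 39, 26, 8, 1] end={s38} rej; 4/4 del acc.
'dww3': run [46, 39, 26, 11, 4] end={s12,s32,s38,s45} — reject; 4/4 deletions ∈↓L.
'dwddd': |S_i|=[46, 39, 26, 9, 6, 1] end={s38} — reject; 5/5 del acc.
'33wwww': N↓-sim [46, 41, 35, 30, 24, 16, 3] end={s0,s32,s38} — reject; 6/6 del acc.
5 minimals (antichain).


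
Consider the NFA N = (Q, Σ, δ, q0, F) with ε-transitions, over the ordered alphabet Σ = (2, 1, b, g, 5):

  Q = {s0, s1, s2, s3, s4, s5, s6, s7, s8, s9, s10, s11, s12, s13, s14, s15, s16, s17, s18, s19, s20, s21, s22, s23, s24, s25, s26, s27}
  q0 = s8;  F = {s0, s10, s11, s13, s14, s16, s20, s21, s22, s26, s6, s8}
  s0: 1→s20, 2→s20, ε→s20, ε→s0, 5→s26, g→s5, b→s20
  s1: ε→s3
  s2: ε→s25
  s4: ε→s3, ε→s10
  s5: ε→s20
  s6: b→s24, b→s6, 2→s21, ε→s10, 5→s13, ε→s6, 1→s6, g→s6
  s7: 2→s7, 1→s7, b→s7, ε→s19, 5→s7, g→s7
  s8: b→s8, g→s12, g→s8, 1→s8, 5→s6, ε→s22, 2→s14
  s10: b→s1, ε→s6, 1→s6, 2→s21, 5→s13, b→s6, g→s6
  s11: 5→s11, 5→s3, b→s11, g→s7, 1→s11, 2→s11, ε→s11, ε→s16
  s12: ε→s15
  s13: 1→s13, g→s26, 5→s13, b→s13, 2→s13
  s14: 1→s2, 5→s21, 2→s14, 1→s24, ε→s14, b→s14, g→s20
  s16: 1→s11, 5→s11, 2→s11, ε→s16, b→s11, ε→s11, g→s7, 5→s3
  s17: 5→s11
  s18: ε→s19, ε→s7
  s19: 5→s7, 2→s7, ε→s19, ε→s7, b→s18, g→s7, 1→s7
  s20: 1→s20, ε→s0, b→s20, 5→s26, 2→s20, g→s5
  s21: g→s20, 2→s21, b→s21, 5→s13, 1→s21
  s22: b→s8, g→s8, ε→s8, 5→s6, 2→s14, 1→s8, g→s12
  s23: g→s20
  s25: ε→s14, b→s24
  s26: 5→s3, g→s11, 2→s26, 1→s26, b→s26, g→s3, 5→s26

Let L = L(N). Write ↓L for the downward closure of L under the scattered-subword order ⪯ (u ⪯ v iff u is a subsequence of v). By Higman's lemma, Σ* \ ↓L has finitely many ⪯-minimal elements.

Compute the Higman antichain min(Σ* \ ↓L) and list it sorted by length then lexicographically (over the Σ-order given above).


|Q|=28, |F|=12, |δ|=107 (25 ε).
min D↑ (9 st, q0=0, F={8}): 0:2→1,1→0,b→0,g→0,5→2 1:2→1,1→1,b→1,g→3,5→4 2:2→4,1→2,b→2,g→2,5→5 3:2→3,1→3,b→3,g→3,5→6 4:2→4,1→4,b→4,g→3,5→5 5:2→5,1→5,b→5,g→6,5→5 6:2→6,1→6,b→6,g→7,5→6 7:2→7,1→7,b→7,g→8,5→7 8:2→8,1→8,b→8,g→8,5→8 [Hopcroft].
'2g5gg': run [23, 16, 10, 7, 6, 3] end={s18,s19,s7} rej; 5/5 del acc.
'55ggg': |S_i|=[23, 16, 8, 7, 6, 3] end={s18,s19,s7} ∉↓L; 5/5 single-dels accept.
2 obstructions.

min(Σ*\↓L) = [2g5gg, 55ggg].


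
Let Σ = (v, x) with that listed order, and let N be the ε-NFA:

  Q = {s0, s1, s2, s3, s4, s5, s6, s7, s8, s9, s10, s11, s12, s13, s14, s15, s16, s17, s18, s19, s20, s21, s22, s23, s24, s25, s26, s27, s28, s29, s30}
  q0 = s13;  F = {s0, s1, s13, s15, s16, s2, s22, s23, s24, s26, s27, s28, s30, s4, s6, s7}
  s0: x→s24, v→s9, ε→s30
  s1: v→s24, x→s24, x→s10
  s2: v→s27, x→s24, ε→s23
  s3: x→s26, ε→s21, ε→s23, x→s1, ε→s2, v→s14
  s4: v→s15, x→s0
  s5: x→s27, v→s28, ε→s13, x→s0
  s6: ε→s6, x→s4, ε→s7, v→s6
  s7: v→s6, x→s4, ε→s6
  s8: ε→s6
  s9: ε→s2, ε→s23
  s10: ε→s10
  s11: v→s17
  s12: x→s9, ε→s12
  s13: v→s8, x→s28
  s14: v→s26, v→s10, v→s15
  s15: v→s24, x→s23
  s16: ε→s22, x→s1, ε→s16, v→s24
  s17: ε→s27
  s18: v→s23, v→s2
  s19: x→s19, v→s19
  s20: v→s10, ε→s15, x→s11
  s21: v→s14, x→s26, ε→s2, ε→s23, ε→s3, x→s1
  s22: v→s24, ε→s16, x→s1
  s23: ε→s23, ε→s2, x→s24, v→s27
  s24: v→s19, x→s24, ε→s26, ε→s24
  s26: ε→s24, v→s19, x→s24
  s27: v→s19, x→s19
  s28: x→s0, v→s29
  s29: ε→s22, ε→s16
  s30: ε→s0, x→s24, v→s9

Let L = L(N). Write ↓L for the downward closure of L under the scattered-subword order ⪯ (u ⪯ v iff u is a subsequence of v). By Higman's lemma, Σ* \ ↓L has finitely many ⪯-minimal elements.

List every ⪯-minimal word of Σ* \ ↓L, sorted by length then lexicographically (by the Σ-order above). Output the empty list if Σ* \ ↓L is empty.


|Q|=31, |F|=16, |δ|=83 (30 ε).
min D↑ (12 st, q0=0, F={10}): 0:v→1,x→2 1:v→1,x→3 2:v→4,x→5 3:v→6,x→5 4:v→7,x→8 5:v→9,x→7 6:v→7,x→9 7:v→10,x→7 8:v→7,x→7 9:v→11,x→7 10:v→10,x→10 11:v→10,x→10.
'xvvv': |S_i|=[21, 17, 13, 4, 1] end={s19} — reject; 4/4 single-dels accept.
'xxxv': |S_i|=[21, 17, 11, 4, 1] end={s19} — reject; 4/4 single-dels accept.
'xxvvx': |S_i|=[21, 17, 11, 7, 2, 1] end={s19} rej; 5/5 del acc.
'vxvxvx': N↓-sim [21, 19, 13, 8, 6, 2, 1] end={s19} rej; 6/6 del acc.
4 minimals (antichain).

A = [xvvv, xxxv, xxvvx, vxvxvx].


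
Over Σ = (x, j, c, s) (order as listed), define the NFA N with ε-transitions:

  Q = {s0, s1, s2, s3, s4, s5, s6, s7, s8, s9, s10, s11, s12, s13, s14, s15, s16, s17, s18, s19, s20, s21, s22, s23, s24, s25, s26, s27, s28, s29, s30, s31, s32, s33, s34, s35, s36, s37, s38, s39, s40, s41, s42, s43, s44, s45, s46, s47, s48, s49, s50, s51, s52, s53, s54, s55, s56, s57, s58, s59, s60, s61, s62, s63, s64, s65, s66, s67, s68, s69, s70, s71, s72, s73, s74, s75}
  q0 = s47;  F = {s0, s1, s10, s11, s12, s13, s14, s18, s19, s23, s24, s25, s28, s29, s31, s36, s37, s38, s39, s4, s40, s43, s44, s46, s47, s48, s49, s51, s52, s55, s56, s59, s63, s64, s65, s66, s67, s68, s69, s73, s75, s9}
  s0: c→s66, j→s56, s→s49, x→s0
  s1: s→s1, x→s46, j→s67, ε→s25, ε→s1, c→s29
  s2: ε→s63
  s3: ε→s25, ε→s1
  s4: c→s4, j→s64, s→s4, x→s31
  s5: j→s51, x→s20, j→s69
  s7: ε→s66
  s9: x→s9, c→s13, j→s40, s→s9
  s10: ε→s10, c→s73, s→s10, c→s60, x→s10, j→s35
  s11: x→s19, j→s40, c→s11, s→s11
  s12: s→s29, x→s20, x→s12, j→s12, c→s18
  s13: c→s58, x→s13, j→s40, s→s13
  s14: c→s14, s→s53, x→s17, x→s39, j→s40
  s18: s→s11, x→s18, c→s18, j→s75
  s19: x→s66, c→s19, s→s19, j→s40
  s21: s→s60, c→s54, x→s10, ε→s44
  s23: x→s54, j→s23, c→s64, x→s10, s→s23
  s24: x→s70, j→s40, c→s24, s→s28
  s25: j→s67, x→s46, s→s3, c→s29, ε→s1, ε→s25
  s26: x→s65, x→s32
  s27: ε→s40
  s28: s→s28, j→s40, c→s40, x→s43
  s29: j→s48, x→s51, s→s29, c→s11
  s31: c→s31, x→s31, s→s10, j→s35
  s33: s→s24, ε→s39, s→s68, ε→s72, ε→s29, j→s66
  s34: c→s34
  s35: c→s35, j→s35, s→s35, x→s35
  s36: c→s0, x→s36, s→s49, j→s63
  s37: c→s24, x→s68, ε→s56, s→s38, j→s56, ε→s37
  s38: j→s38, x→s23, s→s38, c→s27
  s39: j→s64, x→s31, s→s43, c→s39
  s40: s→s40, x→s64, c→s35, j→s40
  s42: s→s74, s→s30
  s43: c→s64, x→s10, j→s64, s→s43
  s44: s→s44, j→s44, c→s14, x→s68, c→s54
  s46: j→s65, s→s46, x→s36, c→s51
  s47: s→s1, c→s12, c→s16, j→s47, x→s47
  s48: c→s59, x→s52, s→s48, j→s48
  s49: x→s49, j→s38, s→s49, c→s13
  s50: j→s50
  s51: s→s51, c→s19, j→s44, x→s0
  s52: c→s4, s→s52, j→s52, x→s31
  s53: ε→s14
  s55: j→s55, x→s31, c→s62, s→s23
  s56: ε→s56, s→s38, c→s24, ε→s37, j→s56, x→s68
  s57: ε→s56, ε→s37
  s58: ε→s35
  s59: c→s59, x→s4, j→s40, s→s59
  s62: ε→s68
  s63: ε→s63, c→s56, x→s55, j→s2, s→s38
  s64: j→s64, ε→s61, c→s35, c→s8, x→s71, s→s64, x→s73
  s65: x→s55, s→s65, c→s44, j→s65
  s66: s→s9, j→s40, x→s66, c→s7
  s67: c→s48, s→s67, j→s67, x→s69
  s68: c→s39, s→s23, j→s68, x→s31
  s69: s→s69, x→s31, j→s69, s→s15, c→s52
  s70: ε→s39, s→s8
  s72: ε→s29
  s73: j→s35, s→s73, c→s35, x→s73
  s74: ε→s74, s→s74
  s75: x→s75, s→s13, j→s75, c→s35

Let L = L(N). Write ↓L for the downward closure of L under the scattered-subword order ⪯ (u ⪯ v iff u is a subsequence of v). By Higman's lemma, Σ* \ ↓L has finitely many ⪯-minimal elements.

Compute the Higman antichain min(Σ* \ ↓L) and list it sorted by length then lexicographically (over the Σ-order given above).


min(Σ*\↓L) = [ccjc, sjxxj, sxxscc].

|Q|=76, |F|=42, |δ|=226 (28 ε).
min D↑ (41 st, q0=0, F={14}): 0:x→0,j→0,c→1,s→2 1:x→1,j→1,c→3,s→4 2:x→5,j→6,c→4,s→2 3:x→3,j→7,c→3,s→8 4:x→9,j→10,c→8,s→4 5:x→11,j→12,c→9,s→5 6:x→13,j→6,c→10,s→6 7:x→7,j→7,c→14,s→15 8:x→16,j→17,c→8,s→8 9:x→18,j→19,c→16,s→9 10:x→20,j→10,c→21,s→10 11:x→11,j→22,c→18,s→23 12:x→24,j→12,c→19,s→12 13:x→25,j→13,c→20,s→13 14:x→14,j→14,c→14,s→14 15:x→15,j→17,c→14,s→15 16:x→26,j→17,c→16,s→16 17:x→27,j→17,c→14,s→17 18:x→18,j→28,c→26,s→23 19:x→29,j→19,c→30,s→19 20:x→25,j→20,c→31,s→20 21:x→31,j→17,c→21,s→21 22:x→24,j→22,c→28,s→32 23:x→23,j→32,c→15,s→23 24:x→25,j→24,c→29,s→33 25:x→25,j→14,c→25,s→34 26:x→26,j→17,c→26,s→35 27:x→36,j→27,c→14,s→27 28:x→29,j→28,c→37,s→32 29:x→25,j→29,c→38,s→33 30:x→38,j→17,c→30,s→30 31:x→25,j→27,c→31,s→31 32:x→33,j→32,c→17,s→32 33:x→34,j→33,c→27,s→33 34:x→34,j→14,c→36,s→34 35:x→35,j→17,c→15,s→35 36:x→36,j→14,c→14,s→36 37:x→38,j→17,c→37,s→39 38:x→25,j→27,c→38,s→40 39:x→40,j→17,c→17,s→39 40:x→34,j→27,c→27,s→40 [Hopcroft].
'ccjc': |S_i|=[60, 47, 31, 10, 3] end={s35,s58,s8} ∉↓L; 4/4 single-dels accept.
'sjxxj': |S_i|=[60, 54, 38, 22, 7, 1] end={s35} rej; 5/5 deletions ∈↓L.
'sxxscc': N↓-sim [60, 54, 46, 35, 19, 11, 3] end={s35,s58,s8} — reject; 6/6 single-dels accept.
3 words, ⪯-incomp.
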